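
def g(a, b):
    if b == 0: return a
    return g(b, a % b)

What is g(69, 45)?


g(69, 45) = g(45, 24)
g(45, 24) = g(24, 21)
g(24, 21) = g(21, 3)
g(21, 3) = g(3, 0)
g(3, 0) = 3  (base case)

3


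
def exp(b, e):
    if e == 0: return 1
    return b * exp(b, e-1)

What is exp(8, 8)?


exp(8, 8)
= 8 * exp(8, 7)
= 8 * 8 * exp(8, 6)
= 8 * 8 * 8 * exp(8, 5)
= 8 * 8 * 8 * 8 * exp(8, 4)
= 8 * 8 * 8 * 8 * 8 * exp(8, 3)
= 8 * 8 * 8 * 8 * 8 * 8 * exp(8, 2)
= 8 * 8 * 8 * 8 * 8 * 8 * 8 * exp(8, 1)
= 8 * 8 * 8 * 8 * 8 * 8 * 8 * 8 * exp(8, 0)
= 8 * 8 * 8 * 8 * 8 * 8 * 8 * 8 * 1
= 16777216

16777216


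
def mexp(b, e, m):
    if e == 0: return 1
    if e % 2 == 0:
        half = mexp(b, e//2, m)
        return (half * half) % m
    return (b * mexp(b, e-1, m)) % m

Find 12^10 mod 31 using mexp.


mexp(12, 10, 31): e is even, compute mexp(12, 5, 31)
  mexp(12, 5, 31): e is odd, compute mexp(12, 4, 31)
    mexp(12, 4, 31): e is even, compute mexp(12, 2, 31)
      mexp(12, 2, 31): e is even, compute mexp(12, 1, 31)
        mexp(12, 1, 31): e is odd, compute mexp(12, 0, 31)
          mexp(12, 0, 31) = 1
        (12 * 1) % 31 = 12
      half=12, (12*12) % 31 = 20
    half=20, (20*20) % 31 = 28
  (12 * 28) % 31 = 26
half=26, (26*26) % 31 = 25

25


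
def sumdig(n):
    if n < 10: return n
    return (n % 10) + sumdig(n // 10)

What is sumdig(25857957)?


sumdig(25857957) = 7 + sumdig(2585795)
sumdig(2585795) = 5 + sumdig(258579)
sumdig(258579) = 9 + sumdig(25857)
sumdig(25857) = 7 + sumdig(2585)
sumdig(2585) = 5 + sumdig(258)
sumdig(258) = 8 + sumdig(25)
sumdig(25) = 5 + sumdig(2)
sumdig(2) = 2  (base case)
Total: 7 + 5 + 9 + 7 + 5 + 8 + 5 + 2 = 48

48


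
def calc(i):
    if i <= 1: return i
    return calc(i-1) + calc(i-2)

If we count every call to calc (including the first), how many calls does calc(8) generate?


Let C(n) = total calls for calc(n)
C(0) = 1, C(1) = 1
C(2) = 1 + C(1) + C(0) = 1 + 1 + 1 = 3
C(3) = 1 + C(2) + C(1) = 1 + 3 + 1 = 5
C(4) = 1 + C(3) + C(2) = 1 + 5 + 3 = 9
C(5) = 1 + C(4) + C(3) = 1 + 9 + 5 = 15
C(6) = 1 + C(5) + C(4) = 1 + 15 + 9 = 25
C(7) = 1 + C(6) + C(5) = 1 + 25 + 15 = 41
C(8) = 1 + C(7) + C(6) = 1 + 41 + 25 = 67

67


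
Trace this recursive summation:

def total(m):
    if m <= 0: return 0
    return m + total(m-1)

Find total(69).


total(69)
= 69 + 68 + 67 + 66 + 65 + 64 + 63 + 62 + 61 + 60 + 59 + 58 + 57 + 56 + 55 + 54 + 53 + 52 + 51 + 50 + 49 + 48 + 47 + 46 + 45 + 44 + 43 + 42 + 41 + 40 + 39 + 38 + 37 + 36 + 35 + 34 + 33 + 32 + 31 + 30 + 29 + 28 + 27 + 26 + 25 + 24 + 23 + 22 + 21 + 20 + 19 + 18 + 17 + 16 + 15 + 14 + 13 + 12 + 11 + 10 + 9 + 8 + 7 + 6 + 5 + 4 + 3 + 2 + 1 + total(0)
= 69 + 68 + 67 + 66 + 65 + 64 + 63 + 62 + 61 + 60 + 59 + 58 + 57 + 56 + 55 + 54 + 53 + 52 + 51 + 50 + 49 + 48 + 47 + 46 + 45 + 44 + 43 + 42 + 41 + 40 + 39 + 38 + 37 + 36 + 35 + 34 + 33 + 32 + 31 + 30 + 29 + 28 + 27 + 26 + 25 + 24 + 23 + 22 + 21 + 20 + 19 + 18 + 17 + 16 + 15 + 14 + 13 + 12 + 11 + 10 + 9 + 8 + 7 + 6 + 5 + 4 + 3 + 2 + 1 + 0
= 2415

2415


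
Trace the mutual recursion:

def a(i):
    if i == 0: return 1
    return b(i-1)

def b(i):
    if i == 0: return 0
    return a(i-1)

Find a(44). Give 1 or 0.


a(44) = b(43)
b(43) = a(42)
a(42) = b(41)
b(41) = a(40)
a(40) = b(39)
b(39) = a(38)
a(38) = b(37)
b(37) = a(36)
a(36) = b(35)
b(35) = a(34)
a(34) = b(33)
b(33) = a(32)
a(32) = b(31)
b(31) = a(30)
a(30) = b(29)
b(29) = a(28)
a(28) = b(27)
b(27) = a(26)
a(26) = b(25)
b(25) = a(24)
a(24) = b(23)
b(23) = a(22)
a(22) = b(21)
b(21) = a(20)
a(20) = b(19)
b(19) = a(18)
a(18) = b(17)
b(17) = a(16)
a(16) = b(15)
b(15) = a(14)
a(14) = b(13)
b(13) = a(12)
a(12) = b(11)
b(11) = a(10)
a(10) = b(9)
b(9) = a(8)
a(8) = b(7)
b(7) = a(6)
a(6) = b(5)
b(5) = a(4)
a(4) = b(3)
b(3) = a(2)
a(2) = b(1)
b(1) = a(0)
a(0) = 1  (base case)
Result: 1

1


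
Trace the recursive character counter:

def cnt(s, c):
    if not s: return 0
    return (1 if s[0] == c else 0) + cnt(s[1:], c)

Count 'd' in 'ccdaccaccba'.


s[0]='c' != 'd' -> 0
s[0]='c' != 'd' -> 0
s[0]='d' == 'd' -> 1
s[0]='a' != 'd' -> 0
s[0]='c' != 'd' -> 0
s[0]='c' != 'd' -> 0
s[0]='a' != 'd' -> 0
s[0]='c' != 'd' -> 0
s[0]='c' != 'd' -> 0
s[0]='b' != 'd' -> 0
s[0]='a' != 'd' -> 0
Sum: 0 + 0 + 1 + 0 + 0 + 0 + 0 + 0 + 0 + 0 + 0 = 1

1


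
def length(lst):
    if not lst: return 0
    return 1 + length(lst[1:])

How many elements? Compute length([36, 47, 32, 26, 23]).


length([36, 47, 32, 26, 23]) = 1 + length([47, 32, 26, 23])
length([47, 32, 26, 23]) = 1 + length([32, 26, 23])
length([32, 26, 23]) = 1 + length([26, 23])
length([26, 23]) = 1 + length([23])
length([23]) = 1 + length([])
length([]) = 0  (base case)
Unwinding: 1 + 1 + 1 + 1 + 1 + 0 = 5

5


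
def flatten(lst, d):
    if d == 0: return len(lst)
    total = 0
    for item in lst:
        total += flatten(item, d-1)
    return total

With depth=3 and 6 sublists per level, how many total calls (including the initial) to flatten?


At depth 0 (root): 1 call
At depth 1: each of 1 parents calls flatten on 6 children = 6 calls
At depth 2: each of 6 parents calls flatten on 6 children = 36 calls
At depth 3: each of 36 parents calls flatten on 6 children = 216 calls
Total: 1 + 6 + 36 + 216 = 259

259


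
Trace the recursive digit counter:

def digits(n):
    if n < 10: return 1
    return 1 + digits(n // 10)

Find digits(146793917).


digits(146793917) = 1 + digits(14679391)
digits(14679391) = 1 + digits(1467939)
digits(1467939) = 1 + digits(146793)
digits(146793) = 1 + digits(14679)
digits(14679) = 1 + digits(1467)
digits(1467) = 1 + digits(146)
digits(146) = 1 + digits(14)
digits(14) = 1 + digits(1)
digits(1) = 1  (base case: 1 < 10)
Unwinding: 1 + 1 + 1 + 1 + 1 + 1 + 1 + 1 + 1 = 9

9


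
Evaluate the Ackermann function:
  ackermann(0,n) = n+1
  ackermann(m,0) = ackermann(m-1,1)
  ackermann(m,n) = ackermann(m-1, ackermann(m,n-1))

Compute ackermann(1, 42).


ackermann(1, 42) = ackermann(0, ackermann(1, 41))
  ackermann(1, 41) = ackermann(0, ackermann(1, 40))
    ackermann(1, 40) = ackermann(0, ackermann(1, 39))
      ackermann(1, 39) = ackermann(0, ackermann(1, 38))
        ackermann(1, 38) = ackermann(0, ackermann(1, 37))
          ackermann(1, 37) = ackermann(0, ackermann(1, 36))
          ackermann(1, 36) = ackermann(0, ackermann(1, 35))
          ackermann(1, 35) = ackermann(0, ackermann(1, 34))
          ackermann(1, 34) = ackermann(0, ackermann(1, 33))
          ackermann(1, 33) = ackermann(0, ackermann(1, 32))
          ackermann(1, 32) = ackermann(0, ackermann(1, 31))
          ackermann(1, 31) = ackermann(0, ackermann(1, 30))
          ackermann(1, 30) = ackermann(0, ackermann(1, 29))
          ackermann(1, 29) = ackermann(0, ackermann(1, 28))
          ackermann(1, 28) = ackermann(0, ackermann(1, 27))
          ackermann(1, 27) = ackermann(0, ackermann(1, 26))
          ackermann(1, 26) = ackermann(0, ackermann(1, 25))
          ackermann(1, 25) = ackermann(0, ackermann(1, 24))
          ackermann(1, 24) = ackermann(0, ackermann(1, 23))
          ackermann(1, 23) = ackermann(0, ackermann(1, 22))
          ackermann(1, 22) = ackermann(0, ackermann(1, 21))
          ackermann(1, 21) = ackermann(0, ackermann(1, 20))
          ackermann(1, 20) = ackermann(0, ackermann(1, 19))
          ackermann(1, 19) = ackermann(0, ackermann(1, 18))
          ackermann(1, 18) = ackermann(0, ackermann(1, 17))
... (trace truncated)
Result: ackermann(1, 42) = 44

44


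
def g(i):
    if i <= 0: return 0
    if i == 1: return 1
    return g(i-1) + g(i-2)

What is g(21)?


Computing g(21) bottom-up:
g(0) = 0
g(1) = 1
g(2) = g(1) + g(0) = 1 + 0 = 1
g(3) = g(2) + g(1) = 1 + 1 = 2
g(4) = g(3) + g(2) = 2 + 1 = 3
g(5) = g(4) + g(3) = 3 + 2 = 5
g(6) = g(5) + g(4) = 5 + 3 = 8
g(7) = g(6) + g(5) = 8 + 5 = 13
g(8) = g(7) + g(6) = 13 + 8 = 21
g(9) = g(8) + g(7) = 21 + 13 = 34
g(10) = g(9) + g(8) = 34 + 21 = 55
g(11) = g(10) + g(9) = 55 + 34 = 89
g(12) = g(11) + g(10) = 89 + 55 = 144
g(13) = g(12) + g(11) = 144 + 89 = 233
g(14) = g(13) + g(12) = 233 + 144 = 377
g(15) = g(14) + g(13) = 377 + 233 = 610
g(16) = g(15) + g(14) = 610 + 377 = 987
g(17) = g(16) + g(15) = 987 + 610 = 1597
g(18) = g(17) + g(16) = 1597 + 987 = 2584
g(19) = g(18) + g(17) = 2584 + 1597 = 4181
g(20) = g(19) + g(18) = 4181 + 2584 = 6765
g(21) = g(20) + g(19) = 6765 + 4181 = 10946

10946


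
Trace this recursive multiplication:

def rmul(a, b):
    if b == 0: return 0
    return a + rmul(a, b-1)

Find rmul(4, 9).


rmul(4, 9) = 4 + rmul(4, 8)
rmul(4, 8) = 4 + rmul(4, 7)
rmul(4, 7) = 4 + rmul(4, 6)
rmul(4, 6) = 4 + rmul(4, 5)
rmul(4, 5) = 4 + rmul(4, 4)
rmul(4, 4) = 4 + rmul(4, 3)
rmul(4, 3) = 4 + rmul(4, 2)
rmul(4, 2) = 4 + rmul(4, 1)
rmul(4, 1) = 4 + rmul(4, 0)
rmul(4, 0) = 0  (base case)
Total: 4 + 4 + 4 + 4 + 4 + 4 + 4 + 4 + 4 + 0 = 36

36


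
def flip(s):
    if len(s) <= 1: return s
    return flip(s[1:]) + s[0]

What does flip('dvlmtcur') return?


flip('dvlmtcur') = flip('vlmtcur') + 'd'
flip('vlmtcur') = flip('lmtcur') + 'v'
flip('lmtcur') = flip('mtcur') + 'l'
flip('mtcur') = flip('tcur') + 'm'
flip('tcur') = flip('cur') + 't'
flip('cur') = flip('ur') + 'c'
flip('ur') = flip('r') + 'u'
flip('r') = 'r'  (base case)
Concatenating: 'r' + 'u' + 'c' + 't' + 'm' + 'l' + 'v' + 'd' = 'ructmlvd'

ructmlvd


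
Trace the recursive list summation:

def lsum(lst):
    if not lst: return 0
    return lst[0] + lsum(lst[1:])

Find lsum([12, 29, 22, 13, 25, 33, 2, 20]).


lsum([12, 29, 22, 13, 25, 33, 2, 20]) = 12 + lsum([29, 22, 13, 25, 33, 2, 20])
lsum([29, 22, 13, 25, 33, 2, 20]) = 29 + lsum([22, 13, 25, 33, 2, 20])
lsum([22, 13, 25, 33, 2, 20]) = 22 + lsum([13, 25, 33, 2, 20])
lsum([13, 25, 33, 2, 20]) = 13 + lsum([25, 33, 2, 20])
lsum([25, 33, 2, 20]) = 25 + lsum([33, 2, 20])
lsum([33, 2, 20]) = 33 + lsum([2, 20])
lsum([2, 20]) = 2 + lsum([20])
lsum([20]) = 20 + lsum([])
lsum([]) = 0  (base case)
Total: 12 + 29 + 22 + 13 + 25 + 33 + 2 + 20 + 0 = 156

156


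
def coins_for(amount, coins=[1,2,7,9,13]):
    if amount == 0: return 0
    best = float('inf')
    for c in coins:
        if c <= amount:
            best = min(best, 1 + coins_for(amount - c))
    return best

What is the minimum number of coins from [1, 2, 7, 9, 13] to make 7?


Building up with DP:
coins_for(0) = 0
coins_for(1) = min(1+coins_for(0)=1+0=1) = 1
coins_for(2) = min(1+coins_for(1)=1+1=2, 1+coins_for(0)=1+0=1) = 1
coins_for(3) = min(1+coins_for(2)=1+1=2, 1+coins_for(1)=1+1=2) = 2
coins_for(4) = min(1+coins_for(3)=1+2=3, 1+coins_for(2)=1+1=2) = 2
coins_for(5) = min(1+coins_for(4)=1+2=3, 1+coins_for(3)=1+2=3) = 3
coins_for(6) = min(1+coins_for(5)=1+3=4, 1+coins_for(4)=1+2=3) = 3
coins_for(7) = min(1+coins_for(6)=1+3=4, 1+coins_for(5)=1+3=4, 1+coins_for(0)=1+0=1) = 1

1


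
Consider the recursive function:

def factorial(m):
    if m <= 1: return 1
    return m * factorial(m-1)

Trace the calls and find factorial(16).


factorial(16)
= 16 * factorial(15)
= 16 * 15 * factorial(14)
= 16 * 15 * 14 * factorial(13)
= 16 * 15 * 14 * 13 * factorial(12)
= 16 * 15 * 14 * 13 * 12 * factorial(11)
= 16 * 15 * 14 * 13 * 12 * 11 * factorial(10)
= 16 * 15 * 14 * 13 * 12 * 11 * 10 * factorial(9)
= 16 * 15 * 14 * 13 * 12 * 11 * 10 * 9 * factorial(8)
= 16 * 15 * 14 * 13 * 12 * 11 * 10 * 9 * 8 * factorial(7)
= 16 * 15 * 14 * 13 * 12 * 11 * 10 * 9 * 8 * 7 * factorial(6)
= 16 * 15 * 14 * 13 * 12 * 11 * 10 * 9 * 8 * 7 * 6 * factorial(5)
= 16 * 15 * 14 * 13 * 12 * 11 * 10 * 9 * 8 * 7 * 6 * 5 * factorial(4)
= 16 * 15 * 14 * 13 * 12 * 11 * 10 * 9 * 8 * 7 * 6 * 5 * 4 * factorial(3)
= 16 * 15 * 14 * 13 * 12 * 11 * 10 * 9 * 8 * 7 * 6 * 5 * 4 * 3 * factorial(2)
= 16 * 15 * 14 * 13 * 12 * 11 * 10 * 9 * 8 * 7 * 6 * 5 * 4 * 3 * 2 * factorial(1)
= 16 * 15 * 14 * 13 * 12 * 11 * 10 * 9 * 8 * 7 * 6 * 5 * 4 * 3 * 2 * 1
= 20922789888000

20922789888000


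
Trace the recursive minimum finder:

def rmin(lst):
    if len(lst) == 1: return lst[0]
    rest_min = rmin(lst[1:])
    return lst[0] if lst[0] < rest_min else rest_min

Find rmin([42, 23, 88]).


rmin([42, 23, 88]): compare 42 with rmin([23, 88])
rmin([23, 88]): compare 23 with rmin([88])
rmin([88]) = 88  (base case)
Compare 23 with 88 -> 23
Compare 42 with 23 -> 23

23


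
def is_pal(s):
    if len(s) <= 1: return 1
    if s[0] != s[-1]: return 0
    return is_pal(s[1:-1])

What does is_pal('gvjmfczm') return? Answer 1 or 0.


is_pal('gvjmfczm'): s[0]='g' != s[-1]='m' -> return 0
Result: 0 (not a palindrome)

0


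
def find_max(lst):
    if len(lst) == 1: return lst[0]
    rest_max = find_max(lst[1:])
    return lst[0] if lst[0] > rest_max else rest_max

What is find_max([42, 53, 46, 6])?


find_max([42, 53, 46, 6]): compare 42 with find_max([53, 46, 6])
find_max([53, 46, 6]): compare 53 with find_max([46, 6])
find_max([46, 6]): compare 46 with find_max([6])
find_max([6]) = 6  (base case)
Compare 46 with 6 -> 46
Compare 53 with 46 -> 53
Compare 42 with 53 -> 53

53


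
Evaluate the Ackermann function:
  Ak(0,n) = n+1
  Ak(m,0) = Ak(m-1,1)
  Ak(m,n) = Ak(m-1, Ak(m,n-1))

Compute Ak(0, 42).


Ak(0, 42) = 43
Result: Ak(0, 42) = 43

43


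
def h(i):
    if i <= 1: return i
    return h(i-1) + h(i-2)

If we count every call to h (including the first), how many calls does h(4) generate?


Let C(n) = total calls for h(n)
C(0) = 1, C(1) = 1
C(2) = 1 + C(1) + C(0) = 1 + 1 + 1 = 3
C(3) = 1 + C(2) + C(1) = 1 + 3 + 1 = 5
C(4) = 1 + C(3) + C(2) = 1 + 5 + 3 = 9

9


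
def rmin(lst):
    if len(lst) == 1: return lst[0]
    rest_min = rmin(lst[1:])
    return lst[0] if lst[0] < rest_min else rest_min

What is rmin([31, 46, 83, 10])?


rmin([31, 46, 83, 10]): compare 31 with rmin([46, 83, 10])
rmin([46, 83, 10]): compare 46 with rmin([83, 10])
rmin([83, 10]): compare 83 with rmin([10])
rmin([10]) = 10  (base case)
Compare 83 with 10 -> 10
Compare 46 with 10 -> 10
Compare 31 with 10 -> 10

10


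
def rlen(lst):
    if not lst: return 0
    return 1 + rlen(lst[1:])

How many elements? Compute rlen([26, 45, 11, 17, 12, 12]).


rlen([26, 45, 11, 17, 12, 12]) = 1 + rlen([45, 11, 17, 12, 12])
rlen([45, 11, 17, 12, 12]) = 1 + rlen([11, 17, 12, 12])
rlen([11, 17, 12, 12]) = 1 + rlen([17, 12, 12])
rlen([17, 12, 12]) = 1 + rlen([12, 12])
rlen([12, 12]) = 1 + rlen([12])
rlen([12]) = 1 + rlen([])
rlen([]) = 0  (base case)
Unwinding: 1 + 1 + 1 + 1 + 1 + 1 + 0 = 6

6


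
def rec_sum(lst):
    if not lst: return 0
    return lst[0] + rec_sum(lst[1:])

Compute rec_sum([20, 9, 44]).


rec_sum([20, 9, 44]) = 20 + rec_sum([9, 44])
rec_sum([9, 44]) = 9 + rec_sum([44])
rec_sum([44]) = 44 + rec_sum([])
rec_sum([]) = 0  (base case)
Total: 20 + 9 + 44 + 0 = 73

73


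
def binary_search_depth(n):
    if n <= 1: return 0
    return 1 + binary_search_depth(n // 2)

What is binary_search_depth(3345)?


3345 / 2 = 1672
1672 / 2 = 836
836 / 2 = 418
418 / 2 = 209
209 / 2 = 104
104 / 2 = 52
52 / 2 = 26
26 / 2 = 13
13 / 2 = 6
6 / 2 = 3
3 / 2 = 1
Reached 1 after 11 halvings

11


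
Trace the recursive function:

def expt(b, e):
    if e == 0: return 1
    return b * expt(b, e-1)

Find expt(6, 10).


expt(6, 10)
= 6 * expt(6, 9)
= 6 * 6 * expt(6, 8)
= 6 * 6 * 6 * expt(6, 7)
= 6 * 6 * 6 * 6 * expt(6, 6)
= 6 * 6 * 6 * 6 * 6 * expt(6, 5)
= 6 * 6 * 6 * 6 * 6 * 6 * expt(6, 4)
= 6 * 6 * 6 * 6 * 6 * 6 * 6 * expt(6, 3)
= 6 * 6 * 6 * 6 * 6 * 6 * 6 * 6 * expt(6, 2)
= 6 * 6 * 6 * 6 * 6 * 6 * 6 * 6 * 6 * expt(6, 1)
= 6 * 6 * 6 * 6 * 6 * 6 * 6 * 6 * 6 * 6 * expt(6, 0)
= 6 * 6 * 6 * 6 * 6 * 6 * 6 * 6 * 6 * 6 * 1
= 60466176

60466176


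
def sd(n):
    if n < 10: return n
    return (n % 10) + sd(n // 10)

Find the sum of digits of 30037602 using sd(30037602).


sd(30037602) = 2 + sd(3003760)
sd(3003760) = 0 + sd(300376)
sd(300376) = 6 + sd(30037)
sd(30037) = 7 + sd(3003)
sd(3003) = 3 + sd(300)
sd(300) = 0 + sd(30)
sd(30) = 0 + sd(3)
sd(3) = 3  (base case)
Total: 2 + 0 + 6 + 7 + 3 + 0 + 0 + 3 = 21

21


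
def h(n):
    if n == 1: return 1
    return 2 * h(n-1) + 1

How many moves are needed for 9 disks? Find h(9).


h(9) = 2 * h(8) + 1
h(8) = 2 * h(7) + 1
h(7) = 2 * h(6) + 1
h(6) = 2 * h(5) + 1
h(5) = 2 * h(4) + 1
h(4) = 2 * h(3) + 1
h(3) = 2 * h(2) + 1
h(2) = 2 * h(1) + 1
h(1) = 1  (base case)
h(2) = 2 * 1 + 1 = 3
h(3) = 2 * 3 + 1 = 7
h(4) = 2 * 7 + 1 = 15
h(5) = 2 * 15 + 1 = 31
h(6) = 2 * 31 + 1 = 63
h(7) = 2 * 63 + 1 = 127
h(8) = 2 * 127 + 1 = 255
h(9) = 2 * 255 + 1 = 511

511


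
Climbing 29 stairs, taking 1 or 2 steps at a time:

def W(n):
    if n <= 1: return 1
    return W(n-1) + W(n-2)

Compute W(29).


Building up from base cases:
W(0) = 1
W(1) = 1
W(2) = W(1) + W(0) = 1 + 1 = 2
W(3) = W(2) + W(1) = 2 + 1 = 3
W(4) = W(3) + W(2) = 3 + 2 = 5
W(5) = W(4) + W(3) = 5 + 3 = 8
W(6) = W(5) + W(4) = 8 + 5 = 13
W(7) = W(6) + W(5) = 13 + 8 = 21
W(8) = W(7) + W(6) = 21 + 13 = 34
W(9) = W(8) + W(7) = 34 + 21 = 55
W(10) = W(9) + W(8) = 55 + 34 = 89
W(11) = W(10) + W(9) = 89 + 55 = 144
W(12) = W(11) + W(10) = 144 + 89 = 233
W(13) = W(12) + W(11) = 233 + 144 = 377
W(14) = W(13) + W(12) = 377 + 233 = 610
W(15) = W(14) + W(13) = 610 + 377 = 987
W(16) = W(15) + W(14) = 987 + 610 = 1597
W(17) = W(16) + W(15) = 1597 + 987 = 2584
W(18) = W(17) + W(16) = 2584 + 1597 = 4181
W(19) = W(18) + W(17) = 4181 + 2584 = 6765
W(20) = W(19) + W(18) = 6765 + 4181 = 10946
W(21) = W(20) + W(19) = 10946 + 6765 = 17711
W(22) = W(21) + W(20) = 17711 + 10946 = 28657
W(23) = W(22) + W(21) = 28657 + 17711 = 46368
W(24) = W(23) + W(22) = 46368 + 28657 = 75025
W(25) = W(24) + W(23) = 75025 + 46368 = 121393
W(26) = W(25) + W(24) = 121393 + 75025 = 196418
W(27) = W(26) + W(25) = 196418 + 121393 = 317811
W(28) = W(27) + W(26) = 317811 + 196418 = 514229
W(29) = W(28) + W(27) = 514229 + 317811 = 832040

832040


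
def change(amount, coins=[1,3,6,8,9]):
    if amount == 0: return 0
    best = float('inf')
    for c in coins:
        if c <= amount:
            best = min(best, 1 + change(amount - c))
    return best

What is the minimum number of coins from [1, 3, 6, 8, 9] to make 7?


Building up with DP:
change(0) = 0
change(1) = min(1+change(0)=1+0=1) = 1
change(2) = min(1+change(1)=1+1=2) = 2
change(3) = min(1+change(2)=1+2=3, 1+change(0)=1+0=1) = 1
change(4) = min(1+change(3)=1+1=2, 1+change(1)=1+1=2) = 2
change(5) = min(1+change(4)=1+2=3, 1+change(2)=1+2=3) = 3
change(6) = min(1+change(5)=1+3=4, 1+change(3)=1+1=2, 1+change(0)=1+0=1) = 1
change(7) = min(1+change(6)=1+1=2, 1+change(4)=1+2=3, 1+change(1)=1+1=2) = 2

2


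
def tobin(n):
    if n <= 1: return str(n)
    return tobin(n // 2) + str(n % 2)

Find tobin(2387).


tobin(2387) = tobin(1193) + '1'
tobin(1193) = tobin(596) + '1'
tobin(596) = tobin(298) + '0'
tobin(298) = tobin(149) + '0'
tobin(149) = tobin(74) + '1'
tobin(74) = tobin(37) + '0'
tobin(37) = tobin(18) + '1'
tobin(18) = tobin(9) + '0'
tobin(9) = tobin(4) + '1'
tobin(4) = tobin(2) + '0'
tobin(2) = tobin(1) + '0'
tobin(1) = '1'  (base case)
Concatenating: '1' + '0' + '0' + '1' + '0' + '1' + '0' + '1' + '0' + '0' + '1' + '1' = '100101010011'

100101010011


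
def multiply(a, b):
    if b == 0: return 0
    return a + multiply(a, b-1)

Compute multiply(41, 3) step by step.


multiply(41, 3) = 41 + multiply(41, 2)
multiply(41, 2) = 41 + multiply(41, 1)
multiply(41, 1) = 41 + multiply(41, 0)
multiply(41, 0) = 0  (base case)
Total: 41 + 41 + 41 + 0 = 123

123


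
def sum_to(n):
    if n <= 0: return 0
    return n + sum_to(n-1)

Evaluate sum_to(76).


sum_to(76)
= 76 + 75 + 74 + 73 + 72 + 71 + 70 + 69 + 68 + 67 + 66 + 65 + 64 + 63 + 62 + 61 + 60 + 59 + 58 + 57 + 56 + 55 + 54 + 53 + 52 + 51 + 50 + 49 + 48 + 47 + 46 + 45 + 44 + 43 + 42 + 41 + 40 + 39 + 38 + 37 + 36 + 35 + 34 + 33 + 32 + 31 + 30 + 29 + 28 + 27 + 26 + 25 + 24 + 23 + 22 + 21 + 20 + 19 + 18 + 17 + 16 + 15 + 14 + 13 + 12 + 11 + 10 + 9 + 8 + 7 + 6 + 5 + 4 + 3 + 2 + 1 + sum_to(0)
= 76 + 75 + 74 + 73 + 72 + 71 + 70 + 69 + 68 + 67 + 66 + 65 + 64 + 63 + 62 + 61 + 60 + 59 + 58 + 57 + 56 + 55 + 54 + 53 + 52 + 51 + 50 + 49 + 48 + 47 + 46 + 45 + 44 + 43 + 42 + 41 + 40 + 39 + 38 + 37 + 36 + 35 + 34 + 33 + 32 + 31 + 30 + 29 + 28 + 27 + 26 + 25 + 24 + 23 + 22 + 21 + 20 + 19 + 18 + 17 + 16 + 15 + 14 + 13 + 12 + 11 + 10 + 9 + 8 + 7 + 6 + 5 + 4 + 3 + 2 + 1 + 0
= 2926

2926


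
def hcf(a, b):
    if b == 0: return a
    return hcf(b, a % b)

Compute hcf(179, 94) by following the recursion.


hcf(179, 94) = hcf(94, 85)
hcf(94, 85) = hcf(85, 9)
hcf(85, 9) = hcf(9, 4)
hcf(9, 4) = hcf(4, 1)
hcf(4, 1) = hcf(1, 0)
hcf(1, 0) = 1  (base case)

1


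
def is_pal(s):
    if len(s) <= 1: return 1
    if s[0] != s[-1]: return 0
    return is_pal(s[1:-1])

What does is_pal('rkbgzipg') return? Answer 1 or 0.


is_pal('rkbgzipg'): s[0]='r' != s[-1]='g' -> return 0
Result: 0 (not a palindrome)

0


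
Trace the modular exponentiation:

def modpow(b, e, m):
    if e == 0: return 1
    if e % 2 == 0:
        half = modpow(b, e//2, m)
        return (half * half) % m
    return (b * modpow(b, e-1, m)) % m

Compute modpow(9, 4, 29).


modpow(9, 4, 29): e is even, compute modpow(9, 2, 29)
  modpow(9, 2, 29): e is even, compute modpow(9, 1, 29)
    modpow(9, 1, 29): e is odd, compute modpow(9, 0, 29)
      modpow(9, 0, 29) = 1
    (9 * 1) % 29 = 9
  half=9, (9*9) % 29 = 23
half=23, (23*23) % 29 = 7

7


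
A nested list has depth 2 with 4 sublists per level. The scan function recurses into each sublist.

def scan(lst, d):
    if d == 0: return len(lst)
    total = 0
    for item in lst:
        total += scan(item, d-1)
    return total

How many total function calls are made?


At depth 0 (root): 1 call
At depth 1: each of 1 parents calls scan on 4 children = 4 calls
At depth 2: each of 4 parents calls scan on 4 children = 16 calls
Total: 1 + 4 + 16 = 21

21


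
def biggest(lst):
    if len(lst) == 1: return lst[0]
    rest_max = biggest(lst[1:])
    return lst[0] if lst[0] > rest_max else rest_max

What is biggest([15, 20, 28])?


biggest([15, 20, 28]): compare 15 with biggest([20, 28])
biggest([20, 28]): compare 20 with biggest([28])
biggest([28]) = 28  (base case)
Compare 20 with 28 -> 28
Compare 15 with 28 -> 28

28


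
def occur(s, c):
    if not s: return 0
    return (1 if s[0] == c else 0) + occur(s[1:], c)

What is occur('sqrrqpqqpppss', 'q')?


s[0]='s' != 'q' -> 0
s[0]='q' == 'q' -> 1
s[0]='r' != 'q' -> 0
s[0]='r' != 'q' -> 0
s[0]='q' == 'q' -> 1
s[0]='p' != 'q' -> 0
s[0]='q' == 'q' -> 1
s[0]='q' == 'q' -> 1
s[0]='p' != 'q' -> 0
s[0]='p' != 'q' -> 0
s[0]='p' != 'q' -> 0
s[0]='s' != 'q' -> 0
s[0]='s' != 'q' -> 0
Sum: 0 + 1 + 0 + 0 + 1 + 0 + 1 + 1 + 0 + 0 + 0 + 0 + 0 = 4

4


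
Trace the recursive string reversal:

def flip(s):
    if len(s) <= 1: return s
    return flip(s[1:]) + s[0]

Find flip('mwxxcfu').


flip('mwxxcfu') = flip('wxxcfu') + 'm'
flip('wxxcfu') = flip('xxcfu') + 'w'
flip('xxcfu') = flip('xcfu') + 'x'
flip('xcfu') = flip('cfu') + 'x'
flip('cfu') = flip('fu') + 'c'
flip('fu') = flip('u') + 'f'
flip('u') = 'u'  (base case)
Concatenating: 'u' + 'f' + 'c' + 'x' + 'x' + 'w' + 'm' = 'ufcxxwm'

ufcxxwm


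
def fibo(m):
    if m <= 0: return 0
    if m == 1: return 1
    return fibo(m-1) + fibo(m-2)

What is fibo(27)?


Computing fibo(27) bottom-up:
fibo(0) = 0
fibo(1) = 1
fibo(2) = fibo(1) + fibo(0) = 1 + 0 = 1
fibo(3) = fibo(2) + fibo(1) = 1 + 1 = 2
fibo(4) = fibo(3) + fibo(2) = 2 + 1 = 3
fibo(5) = fibo(4) + fibo(3) = 3 + 2 = 5
fibo(6) = fibo(5) + fibo(4) = 5 + 3 = 8
fibo(7) = fibo(6) + fibo(5) = 8 + 5 = 13
fibo(8) = fibo(7) + fibo(6) = 13 + 8 = 21
fibo(9) = fibo(8) + fibo(7) = 21 + 13 = 34
fibo(10) = fibo(9) + fibo(8) = 34 + 21 = 55
fibo(11) = fibo(10) + fibo(9) = 55 + 34 = 89
fibo(12) = fibo(11) + fibo(10) = 89 + 55 = 144
fibo(13) = fibo(12) + fibo(11) = 144 + 89 = 233
fibo(14) = fibo(13) + fibo(12) = 233 + 144 = 377
fibo(15) = fibo(14) + fibo(13) = 377 + 233 = 610
fibo(16) = fibo(15) + fibo(14) = 610 + 377 = 987
fibo(17) = fibo(16) + fibo(15) = 987 + 610 = 1597
fibo(18) = fibo(17) + fibo(16) = 1597 + 987 = 2584
fibo(19) = fibo(18) + fibo(17) = 2584 + 1597 = 4181
fibo(20) = fibo(19) + fibo(18) = 4181 + 2584 = 6765
fibo(21) = fibo(20) + fibo(19) = 6765 + 4181 = 10946
fibo(22) = fibo(21) + fibo(20) = 10946 + 6765 = 17711
fibo(23) = fibo(22) + fibo(21) = 17711 + 10946 = 28657
fibo(24) = fibo(23) + fibo(22) = 28657 + 17711 = 46368
fibo(25) = fibo(24) + fibo(23) = 46368 + 28657 = 75025
fibo(26) = fibo(25) + fibo(24) = 75025 + 46368 = 121393
fibo(27) = fibo(26) + fibo(25) = 121393 + 75025 = 196418

196418


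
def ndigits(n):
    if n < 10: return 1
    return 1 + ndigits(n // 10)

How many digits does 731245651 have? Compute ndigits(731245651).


ndigits(731245651) = 1 + ndigits(73124565)
ndigits(73124565) = 1 + ndigits(7312456)
ndigits(7312456) = 1 + ndigits(731245)
ndigits(731245) = 1 + ndigits(73124)
ndigits(73124) = 1 + ndigits(7312)
ndigits(7312) = 1 + ndigits(731)
ndigits(731) = 1 + ndigits(73)
ndigits(73) = 1 + ndigits(7)
ndigits(7) = 1  (base case: 7 < 10)
Unwinding: 1 + 1 + 1 + 1 + 1 + 1 + 1 + 1 + 1 = 9

9


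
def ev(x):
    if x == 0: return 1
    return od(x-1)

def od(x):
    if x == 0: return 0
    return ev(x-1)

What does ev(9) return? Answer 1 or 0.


ev(9) = od(8)
od(8) = ev(7)
ev(7) = od(6)
od(6) = ev(5)
ev(5) = od(4)
od(4) = ev(3)
ev(3) = od(2)
od(2) = ev(1)
ev(1) = od(0)
od(0) = 0  (base case)
Result: 0

0


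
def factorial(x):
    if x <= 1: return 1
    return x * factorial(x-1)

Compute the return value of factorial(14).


factorial(14)
= 14 * factorial(13)
= 14 * 13 * factorial(12)
= 14 * 13 * 12 * factorial(11)
= 14 * 13 * 12 * 11 * factorial(10)
= 14 * 13 * 12 * 11 * 10 * factorial(9)
= 14 * 13 * 12 * 11 * 10 * 9 * factorial(8)
= 14 * 13 * 12 * 11 * 10 * 9 * 8 * factorial(7)
= 14 * 13 * 12 * 11 * 10 * 9 * 8 * 7 * factorial(6)
= 14 * 13 * 12 * 11 * 10 * 9 * 8 * 7 * 6 * factorial(5)
= 14 * 13 * 12 * 11 * 10 * 9 * 8 * 7 * 6 * 5 * factorial(4)
= 14 * 13 * 12 * 11 * 10 * 9 * 8 * 7 * 6 * 5 * 4 * factorial(3)
= 14 * 13 * 12 * 11 * 10 * 9 * 8 * 7 * 6 * 5 * 4 * 3 * factorial(2)
= 14 * 13 * 12 * 11 * 10 * 9 * 8 * 7 * 6 * 5 * 4 * 3 * 2 * factorial(1)
= 14 * 13 * 12 * 11 * 10 * 9 * 8 * 7 * 6 * 5 * 4 * 3 * 2 * 1
= 87178291200

87178291200


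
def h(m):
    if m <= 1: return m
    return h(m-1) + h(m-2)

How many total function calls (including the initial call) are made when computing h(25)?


Let C(n) = total calls for h(n)
C(0) = 1, C(1) = 1
C(2) = 1 + C(1) + C(0) = 1 + 1 + 1 = 3
C(3) = 1 + C(2) + C(1) = 1 + 3 + 1 = 5
C(4) = 1 + C(3) + C(2) = 1 + 5 + 3 = 9
C(5) = 1 + C(4) + C(3) = 1 + 9 + 5 = 15
C(6) = 1 + C(5) + C(4) = 1 + 15 + 9 = 25
C(7) = 1 + C(6) + C(5) = 1 + 25 + 15 = 41
C(8) = 1 + C(7) + C(6) = 1 + 41 + 25 = 67
C(9) = 1 + C(8) + C(7) = 1 + 67 + 41 = 109
C(10) = 1 + C(9) + C(8) = 1 + 109 + 67 = 177
C(11) = 1 + C(10) + C(9) = 1 + 177 + 109 = 287
C(12) = 1 + C(11) + C(10) = 1 + 287 + 177 = 465
C(13) = 1 + C(12) + C(11) = 1 + 465 + 287 = 753
C(14) = 1 + C(13) + C(12) = 1 + 753 + 465 = 1219
C(15) = 1 + C(14) + C(13) = 1 + 1219 + 753 = 1973
C(16) = 1 + C(15) + C(14) = 1 + 1973 + 1219 = 3193
C(17) = 1 + C(16) + C(15) = 1 + 3193 + 1973 = 5167
C(18) = 1 + C(17) + C(16) = 1 + 5167 + 3193 = 8361
C(19) = 1 + C(18) + C(17) = 1 + 8361 + 5167 = 13529
C(20) = 1 + C(19) + C(18) = 1 + 13529 + 8361 = 21891
C(21) = 1 + C(20) + C(19) = 1 + 21891 + 13529 = 35421
C(22) = 1 + C(21) + C(20) = 1 + 35421 + 21891 = 57313
C(23) = 1 + C(22) + C(21) = 1 + 57313 + 35421 = 92735
C(24) = 1 + C(23) + C(22) = 1 + 92735 + 57313 = 150049
C(25) = 1 + C(24) + C(23) = 1 + 150049 + 92735 = 242785

242785


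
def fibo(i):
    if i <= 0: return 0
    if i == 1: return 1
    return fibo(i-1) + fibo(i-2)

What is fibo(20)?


Computing fibo(20) bottom-up:
fibo(0) = 0
fibo(1) = 1
fibo(2) = fibo(1) + fibo(0) = 1 + 0 = 1
fibo(3) = fibo(2) + fibo(1) = 1 + 1 = 2
fibo(4) = fibo(3) + fibo(2) = 2 + 1 = 3
fibo(5) = fibo(4) + fibo(3) = 3 + 2 = 5
fibo(6) = fibo(5) + fibo(4) = 5 + 3 = 8
fibo(7) = fibo(6) + fibo(5) = 8 + 5 = 13
fibo(8) = fibo(7) + fibo(6) = 13 + 8 = 21
fibo(9) = fibo(8) + fibo(7) = 21 + 13 = 34
fibo(10) = fibo(9) + fibo(8) = 34 + 21 = 55
fibo(11) = fibo(10) + fibo(9) = 55 + 34 = 89
fibo(12) = fibo(11) + fibo(10) = 89 + 55 = 144
fibo(13) = fibo(12) + fibo(11) = 144 + 89 = 233
fibo(14) = fibo(13) + fibo(12) = 233 + 144 = 377
fibo(15) = fibo(14) + fibo(13) = 377 + 233 = 610
fibo(16) = fibo(15) + fibo(14) = 610 + 377 = 987
fibo(17) = fibo(16) + fibo(15) = 987 + 610 = 1597
fibo(18) = fibo(17) + fibo(16) = 1597 + 987 = 2584
fibo(19) = fibo(18) + fibo(17) = 2584 + 1597 = 4181
fibo(20) = fibo(19) + fibo(18) = 4181 + 2584 = 6765

6765


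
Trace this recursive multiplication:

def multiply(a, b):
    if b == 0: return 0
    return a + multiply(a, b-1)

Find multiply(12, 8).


multiply(12, 8) = 12 + multiply(12, 7)
multiply(12, 7) = 12 + multiply(12, 6)
multiply(12, 6) = 12 + multiply(12, 5)
multiply(12, 5) = 12 + multiply(12, 4)
multiply(12, 4) = 12 + multiply(12, 3)
multiply(12, 3) = 12 + multiply(12, 2)
multiply(12, 2) = 12 + multiply(12, 1)
multiply(12, 1) = 12 + multiply(12, 0)
multiply(12, 0) = 0  (base case)
Total: 12 + 12 + 12 + 12 + 12 + 12 + 12 + 12 + 0 = 96

96


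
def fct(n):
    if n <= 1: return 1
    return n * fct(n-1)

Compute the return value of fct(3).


fct(3)
= 3 * fct(2)
= 3 * 2 * fct(1)
= 3 * 2 * 1
= 6

6


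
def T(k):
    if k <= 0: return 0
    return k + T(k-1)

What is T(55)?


T(55)
= 55 + 54 + 53 + 52 + 51 + 50 + 49 + 48 + 47 + 46 + 45 + 44 + 43 + 42 + 41 + 40 + 39 + 38 + 37 + 36 + 35 + 34 + 33 + 32 + 31 + 30 + 29 + 28 + 27 + 26 + 25 + 24 + 23 + 22 + 21 + 20 + 19 + 18 + 17 + 16 + 15 + 14 + 13 + 12 + 11 + 10 + 9 + 8 + 7 + 6 + 5 + 4 + 3 + 2 + 1 + T(0)
= 55 + 54 + 53 + 52 + 51 + 50 + 49 + 48 + 47 + 46 + 45 + 44 + 43 + 42 + 41 + 40 + 39 + 38 + 37 + 36 + 35 + 34 + 33 + 32 + 31 + 30 + 29 + 28 + 27 + 26 + 25 + 24 + 23 + 22 + 21 + 20 + 19 + 18 + 17 + 16 + 15 + 14 + 13 + 12 + 11 + 10 + 9 + 8 + 7 + 6 + 5 + 4 + 3 + 2 + 1 + 0
= 1540

1540


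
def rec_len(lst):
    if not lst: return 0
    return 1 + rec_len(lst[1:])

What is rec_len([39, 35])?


rec_len([39, 35]) = 1 + rec_len([35])
rec_len([35]) = 1 + rec_len([])
rec_len([]) = 0  (base case)
Unwinding: 1 + 1 + 0 = 2

2


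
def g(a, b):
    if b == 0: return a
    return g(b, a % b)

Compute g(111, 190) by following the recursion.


g(111, 190) = g(190, 111)
g(190, 111) = g(111, 79)
g(111, 79) = g(79, 32)
g(79, 32) = g(32, 15)
g(32, 15) = g(15, 2)
g(15, 2) = g(2, 1)
g(2, 1) = g(1, 0)
g(1, 0) = 1  (base case)

1


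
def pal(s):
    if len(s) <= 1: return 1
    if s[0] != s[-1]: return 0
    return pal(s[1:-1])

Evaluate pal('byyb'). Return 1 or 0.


pal('byyb'): s[0]='b' == s[-1]='b' -> check pal('yy')
pal('yy'): s[0]='y' == s[-1]='y' -> check pal('')
pal(''): len <= 1 -> return 1  (base case)
Result: 1 (palindrome)

1


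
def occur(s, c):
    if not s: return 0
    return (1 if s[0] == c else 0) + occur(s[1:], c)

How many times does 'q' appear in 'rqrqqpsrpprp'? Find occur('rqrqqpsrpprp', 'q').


s[0]='r' != 'q' -> 0
s[0]='q' == 'q' -> 1
s[0]='r' != 'q' -> 0
s[0]='q' == 'q' -> 1
s[0]='q' == 'q' -> 1
s[0]='p' != 'q' -> 0
s[0]='s' != 'q' -> 0
s[0]='r' != 'q' -> 0
s[0]='p' != 'q' -> 0
s[0]='p' != 'q' -> 0
s[0]='r' != 'q' -> 0
s[0]='p' != 'q' -> 0
Sum: 0 + 1 + 0 + 1 + 1 + 0 + 0 + 0 + 0 + 0 + 0 + 0 = 3

3


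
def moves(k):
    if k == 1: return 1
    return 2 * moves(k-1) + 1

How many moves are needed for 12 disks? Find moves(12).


moves(12) = 2 * moves(11) + 1
moves(11) = 2 * moves(10) + 1
moves(10) = 2 * moves(9) + 1
moves(9) = 2 * moves(8) + 1
moves(8) = 2 * moves(7) + 1
moves(7) = 2 * moves(6) + 1
moves(6) = 2 * moves(5) + 1
moves(5) = 2 * moves(4) + 1
moves(4) = 2 * moves(3) + 1
moves(3) = 2 * moves(2) + 1
moves(2) = 2 * moves(1) + 1
moves(1) = 1  (base case)
moves(2) = 2 * 1 + 1 = 3
moves(3) = 2 * 3 + 1 = 7
moves(4) = 2 * 7 + 1 = 15
moves(5) = 2 * 15 + 1 = 31
moves(6) = 2 * 31 + 1 = 63
moves(7) = 2 * 63 + 1 = 127
moves(8) = 2 * 127 + 1 = 255
moves(9) = 2 * 255 + 1 = 511
moves(10) = 2 * 511 + 1 = 1023
moves(11) = 2 * 1023 + 1 = 2047
moves(12) = 2 * 2047 + 1 = 4095

4095


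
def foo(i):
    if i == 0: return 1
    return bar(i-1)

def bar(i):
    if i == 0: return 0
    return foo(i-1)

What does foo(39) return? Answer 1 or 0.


foo(39) = bar(38)
bar(38) = foo(37)
foo(37) = bar(36)
bar(36) = foo(35)
foo(35) = bar(34)
bar(34) = foo(33)
foo(33) = bar(32)
bar(32) = foo(31)
foo(31) = bar(30)
bar(30) = foo(29)
foo(29) = bar(28)
bar(28) = foo(27)
foo(27) = bar(26)
bar(26) = foo(25)
foo(25) = bar(24)
bar(24) = foo(23)
foo(23) = bar(22)
bar(22) = foo(21)
foo(21) = bar(20)
bar(20) = foo(19)
foo(19) = bar(18)
bar(18) = foo(17)
foo(17) = bar(16)
bar(16) = foo(15)
foo(15) = bar(14)
bar(14) = foo(13)
foo(13) = bar(12)
bar(12) = foo(11)
foo(11) = bar(10)
bar(10) = foo(9)
foo(9) = bar(8)
bar(8) = foo(7)
foo(7) = bar(6)
bar(6) = foo(5)
foo(5) = bar(4)
bar(4) = foo(3)
foo(3) = bar(2)
bar(2) = foo(1)
foo(1) = bar(0)
bar(0) = 0  (base case)
Result: 0

0


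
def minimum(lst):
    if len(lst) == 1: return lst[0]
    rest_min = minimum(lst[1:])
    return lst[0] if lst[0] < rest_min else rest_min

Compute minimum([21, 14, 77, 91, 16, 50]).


minimum([21, 14, 77, 91, 16, 50]): compare 21 with minimum([14, 77, 91, 16, 50])
minimum([14, 77, 91, 16, 50]): compare 14 with minimum([77, 91, 16, 50])
minimum([77, 91, 16, 50]): compare 77 with minimum([91, 16, 50])
minimum([91, 16, 50]): compare 91 with minimum([16, 50])
minimum([16, 50]): compare 16 with minimum([50])
minimum([50]) = 50  (base case)
Compare 16 with 50 -> 16
Compare 91 with 16 -> 16
Compare 77 with 16 -> 16
Compare 14 with 16 -> 14
Compare 21 with 14 -> 14

14


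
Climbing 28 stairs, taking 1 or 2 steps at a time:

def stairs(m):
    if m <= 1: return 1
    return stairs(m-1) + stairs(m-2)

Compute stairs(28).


Building up from base cases:
stairs(0) = 1
stairs(1) = 1
stairs(2) = stairs(1) + stairs(0) = 1 + 1 = 2
stairs(3) = stairs(2) + stairs(1) = 2 + 1 = 3
stairs(4) = stairs(3) + stairs(2) = 3 + 2 = 5
stairs(5) = stairs(4) + stairs(3) = 5 + 3 = 8
stairs(6) = stairs(5) + stairs(4) = 8 + 5 = 13
stairs(7) = stairs(6) + stairs(5) = 13 + 8 = 21
stairs(8) = stairs(7) + stairs(6) = 21 + 13 = 34
stairs(9) = stairs(8) + stairs(7) = 34 + 21 = 55
stairs(10) = stairs(9) + stairs(8) = 55 + 34 = 89
stairs(11) = stairs(10) + stairs(9) = 89 + 55 = 144
stairs(12) = stairs(11) + stairs(10) = 144 + 89 = 233
stairs(13) = stairs(12) + stairs(11) = 233 + 144 = 377
stairs(14) = stairs(13) + stairs(12) = 377 + 233 = 610
stairs(15) = stairs(14) + stairs(13) = 610 + 377 = 987
stairs(16) = stairs(15) + stairs(14) = 987 + 610 = 1597
stairs(17) = stairs(16) + stairs(15) = 1597 + 987 = 2584
stairs(18) = stairs(17) + stairs(16) = 2584 + 1597 = 4181
stairs(19) = stairs(18) + stairs(17) = 4181 + 2584 = 6765
stairs(20) = stairs(19) + stairs(18) = 6765 + 4181 = 10946
stairs(21) = stairs(20) + stairs(19) = 10946 + 6765 = 17711
stairs(22) = stairs(21) + stairs(20) = 17711 + 10946 = 28657
stairs(23) = stairs(22) + stairs(21) = 28657 + 17711 = 46368
stairs(24) = stairs(23) + stairs(22) = 46368 + 28657 = 75025
stairs(25) = stairs(24) + stairs(23) = 75025 + 46368 = 121393
stairs(26) = stairs(25) + stairs(24) = 121393 + 75025 = 196418
stairs(27) = stairs(26) + stairs(25) = 196418 + 121393 = 317811
stairs(28) = stairs(27) + stairs(26) = 317811 + 196418 = 514229

514229


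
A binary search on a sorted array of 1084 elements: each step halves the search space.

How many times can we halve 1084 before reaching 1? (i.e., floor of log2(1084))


1084 / 2 = 542
542 / 2 = 271
271 / 2 = 135
135 / 2 = 67
67 / 2 = 33
33 / 2 = 16
16 / 2 = 8
8 / 2 = 4
4 / 2 = 2
2 / 2 = 1
Reached 1 after 10 halvings

10


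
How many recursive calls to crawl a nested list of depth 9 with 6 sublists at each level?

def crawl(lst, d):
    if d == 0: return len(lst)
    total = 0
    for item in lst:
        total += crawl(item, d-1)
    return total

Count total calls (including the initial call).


At depth 0 (root): 1 call
At depth 1: each of 1 parents calls crawl on 6 children = 6 calls
At depth 2: each of 6 parents calls crawl on 6 children = 36 calls
At depth 3: each of 36 parents calls crawl on 6 children = 216 calls
At depth 4: each of 216 parents calls crawl on 6 children = 1296 calls
At depth 5: each of 1296 parents calls crawl on 6 children = 7776 calls
At depth 6: each of 7776 parents calls crawl on 6 children = 46656 calls
At depth 7: each of 46656 parents calls crawl on 6 children = 279936 calls
At depth 8: each of 279936 parents calls crawl on 6 children = 1679616 calls
At depth 9: each of 1679616 parents calls crawl on 6 children = 10077696 calls
Total: 1 + 6 + 36 + 216 + 1296 + 7776 + 46656 + 279936 + 1679616 + 10077696 = 12093235

12093235


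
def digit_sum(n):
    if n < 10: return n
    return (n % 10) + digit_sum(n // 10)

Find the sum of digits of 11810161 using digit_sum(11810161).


digit_sum(11810161) = 1 + digit_sum(1181016)
digit_sum(1181016) = 6 + digit_sum(118101)
digit_sum(118101) = 1 + digit_sum(11810)
digit_sum(11810) = 0 + digit_sum(1181)
digit_sum(1181) = 1 + digit_sum(118)
digit_sum(118) = 8 + digit_sum(11)
digit_sum(11) = 1 + digit_sum(1)
digit_sum(1) = 1  (base case)
Total: 1 + 6 + 1 + 0 + 1 + 8 + 1 + 1 = 19

19


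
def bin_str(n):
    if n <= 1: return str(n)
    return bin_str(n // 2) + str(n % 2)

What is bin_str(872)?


bin_str(872) = bin_str(436) + '0'
bin_str(436) = bin_str(218) + '0'
bin_str(218) = bin_str(109) + '0'
bin_str(109) = bin_str(54) + '1'
bin_str(54) = bin_str(27) + '0'
bin_str(27) = bin_str(13) + '1'
bin_str(13) = bin_str(6) + '1'
bin_str(6) = bin_str(3) + '0'
bin_str(3) = bin_str(1) + '1'
bin_str(1) = '1'  (base case)
Concatenating: '1' + '1' + '0' + '1' + '1' + '0' + '1' + '0' + '0' + '0' = '1101101000'

1101101000


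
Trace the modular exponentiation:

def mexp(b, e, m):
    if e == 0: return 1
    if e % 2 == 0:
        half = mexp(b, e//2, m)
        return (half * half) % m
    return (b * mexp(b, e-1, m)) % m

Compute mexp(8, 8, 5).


mexp(8, 8, 5): e is even, compute mexp(8, 4, 5)
  mexp(8, 4, 5): e is even, compute mexp(8, 2, 5)
    mexp(8, 2, 5): e is even, compute mexp(8, 1, 5)
      mexp(8, 1, 5): e is odd, compute mexp(8, 0, 5)
        mexp(8, 0, 5) = 1
      (8 * 1) % 5 = 3
    half=3, (3*3) % 5 = 4
  half=4, (4*4) % 5 = 1
half=1, (1*1) % 5 = 1

1


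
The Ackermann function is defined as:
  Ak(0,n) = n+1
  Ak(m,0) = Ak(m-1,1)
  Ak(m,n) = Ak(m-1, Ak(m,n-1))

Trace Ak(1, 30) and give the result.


Ak(1, 30) = Ak(0, Ak(1, 29))
  Ak(1, 29) = Ak(0, Ak(1, 28))
    Ak(1, 28) = Ak(0, Ak(1, 27))
      Ak(1, 27) = Ak(0, Ak(1, 26))
        Ak(1, 26) = Ak(0, Ak(1, 25))
          Ak(1, 25) = Ak(0, Ak(1, 24))
          Ak(1, 24) = Ak(0, Ak(1, 23))
          Ak(1, 23) = Ak(0, Ak(1, 22))
          Ak(1, 22) = Ak(0, Ak(1, 21))
          Ak(1, 21) = Ak(0, Ak(1, 20))
          Ak(1, 20) = Ak(0, Ak(1, 19))
          Ak(1, 19) = Ak(0, Ak(1, 18))
          Ak(1, 18) = Ak(0, Ak(1, 17))
          Ak(1, 17) = Ak(0, Ak(1, 16))
          Ak(1, 16) = Ak(0, Ak(1, 15))
          Ak(1, 15) = Ak(0, Ak(1, 14))
          Ak(1, 14) = Ak(0, Ak(1, 13))
          Ak(1, 13) = Ak(0, Ak(1, 12))
          Ak(1, 12) = Ak(0, Ak(1, 11))
          Ak(1, 11) = Ak(0, Ak(1, 10))
          Ak(1, 10) = Ak(0, Ak(1, 9))
          Ak(1, 9) = Ak(0, Ak(1, 8))
          Ak(1, 8) = Ak(0, Ak(1, 7))
          Ak(1, 7) = Ak(0, Ak(1, 6))
          Ak(1, 6) = Ak(0, Ak(1, 5))
... (trace truncated)
Result: Ak(1, 30) = 32

32


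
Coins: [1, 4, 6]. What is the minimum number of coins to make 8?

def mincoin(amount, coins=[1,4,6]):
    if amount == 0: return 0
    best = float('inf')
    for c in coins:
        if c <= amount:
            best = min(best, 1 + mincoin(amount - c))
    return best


Building up with DP:
mincoin(0) = 0
mincoin(1) = min(1+mincoin(0)=1+0=1) = 1
mincoin(2) = min(1+mincoin(1)=1+1=2) = 2
mincoin(3) = min(1+mincoin(2)=1+2=3) = 3
mincoin(4) = min(1+mincoin(3)=1+3=4, 1+mincoin(0)=1+0=1) = 1
mincoin(5) = min(1+mincoin(4)=1+1=2, 1+mincoin(1)=1+1=2) = 2
mincoin(6) = min(1+mincoin(5)=1+2=3, 1+mincoin(2)=1+2=3, 1+mincoin(0)=1+0=1) = 1
mincoin(7) = min(1+mincoin(6)=1+1=2, 1+mincoin(3)=1+3=4, 1+mincoin(1)=1+1=2) = 2
mincoin(8) = min(1+mincoin(7)=1+2=3, 1+mincoin(4)=1+1=2, 1+mincoin(2)=1+2=3) = 2

2


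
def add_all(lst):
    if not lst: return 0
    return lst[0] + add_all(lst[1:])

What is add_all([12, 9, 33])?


add_all([12, 9, 33]) = 12 + add_all([9, 33])
add_all([9, 33]) = 9 + add_all([33])
add_all([33]) = 33 + add_all([])
add_all([]) = 0  (base case)
Total: 12 + 9 + 33 + 0 = 54

54
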